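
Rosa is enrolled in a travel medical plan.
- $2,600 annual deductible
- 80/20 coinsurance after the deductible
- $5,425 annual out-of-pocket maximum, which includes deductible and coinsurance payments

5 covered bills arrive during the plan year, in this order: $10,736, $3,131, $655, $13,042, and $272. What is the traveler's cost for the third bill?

$131

Claim 1 — $10,736: deductible takes $2,600, $8,136 remains; coinsurance $8,136 × 20% = $1,627.20. Traveler owes $4,227.20 (running OOP $4,227.20).
Claim 2 — $3,131: deductible met; 20% of $3,131 = $626.20. Traveler pays $626.20; OOP now $4,853.40.
Claim 3 — $655: 20% coinsurance on $655 = $131. Traveler pays $131; OOP now $4,984.40.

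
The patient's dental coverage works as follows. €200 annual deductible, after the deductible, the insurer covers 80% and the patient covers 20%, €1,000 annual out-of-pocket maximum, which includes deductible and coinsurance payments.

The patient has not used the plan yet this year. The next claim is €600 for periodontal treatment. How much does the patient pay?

The full €200 deductible is still open; €200 of this bill applies to it.
That leaves €600 − €200 = €400 for coinsurance.
Patient's 20% share of €400 is €80.
So the patient owes €200 + €80 = €280 before any cap.
Year-to-date out-of-pocket becomes €0 + €280 = €280, still under the €1,000 maximum, so no cap applies.

€280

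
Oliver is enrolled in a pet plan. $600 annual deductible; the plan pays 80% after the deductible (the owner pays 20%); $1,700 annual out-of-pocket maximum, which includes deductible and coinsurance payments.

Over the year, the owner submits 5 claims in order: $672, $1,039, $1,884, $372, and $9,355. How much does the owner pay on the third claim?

Claim 1 ($672): $600 finishes the deductible; $72 goes to coinsurance; coinsurance $72 × 20% = $14.40. Owner owes $614.40 (running OOP $614.40).
Claim 2 ($1,039): deductible met; 20% of $1,039 = $207.80. Owner pays $207.80; OOP now $822.20.
Claim 3 ($1,884): deductible met; 20% of $1,884 = $376.80. Owner owes $376.80 (running OOP $1,199).

$376.80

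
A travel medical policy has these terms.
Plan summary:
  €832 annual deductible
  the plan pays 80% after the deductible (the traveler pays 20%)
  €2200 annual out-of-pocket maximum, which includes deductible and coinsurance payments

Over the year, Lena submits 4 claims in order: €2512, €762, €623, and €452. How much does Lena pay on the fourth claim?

€90.40

Claim 1 (€2512): €832 finishes the deductible; €1680 goes to coinsurance; coinsurance €1680 × 20% = €336. Traveler owes €1168 (running OOP €1168).
Claim 2 (€762): deductible already satisfied, so traveler's share is 20% × €762 = €152.40. Traveler pays €152.40; OOP now €1320.40.
Claim 3 (€623): 20% coinsurance on €623 = €124.60. Traveler pays €124.60; OOP now €1445.
Claim 4 (€452): deductible already satisfied, so traveler's share is 20% × €452 = €90.40. Traveler pays €90.40; OOP now €1535.40.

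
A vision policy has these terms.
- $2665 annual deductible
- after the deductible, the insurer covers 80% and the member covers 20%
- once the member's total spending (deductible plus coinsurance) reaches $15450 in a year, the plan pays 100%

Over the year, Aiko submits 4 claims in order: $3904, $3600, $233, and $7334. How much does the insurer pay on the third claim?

Claim 1 — $3904: $2665 finishes the deductible; $1239 goes to coinsurance; member's 20% is $247.80. Cost to member: $2912.80. OOP to date $2912.80. Plan pays $3904 − $2912.80 = $991.20.
Claim 2 — $3600: 20% coinsurance on $3600 = $720. Member owes $720 (running OOP $3632.80). Insurer: $3600 − $720 = $2880.
Claim 3 — $233: deductible met; 20% of $233 = $46.60. Cost to member: $46.60. OOP to date $3679.40. Insurer: $233 − $46.60 = $186.40.

$186.40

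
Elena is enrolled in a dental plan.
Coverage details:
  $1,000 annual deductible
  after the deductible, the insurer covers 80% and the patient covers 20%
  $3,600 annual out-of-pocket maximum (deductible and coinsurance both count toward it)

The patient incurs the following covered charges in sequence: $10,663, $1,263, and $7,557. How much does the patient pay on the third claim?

Claim 1 — $10,663: deductible takes $1,000, $9,663 remains; patient's 20% is $1,932.60. Patient owes $2,932.60 (running OOP $2,932.60).
Claim 2 — $1,263: deductible met; 20% of $1,263 = $252.60. Patient owes $252.60 (running OOP $3,185.20).
Claim 3 — $7,557: deductible already satisfied, so patient's share is 20% × $7,557 = $1,511.40. That would push OOP to $4,696.60, over the $3,600 cap, so patient pays $3,600 − $3,185.20 = $414.80.

$414.80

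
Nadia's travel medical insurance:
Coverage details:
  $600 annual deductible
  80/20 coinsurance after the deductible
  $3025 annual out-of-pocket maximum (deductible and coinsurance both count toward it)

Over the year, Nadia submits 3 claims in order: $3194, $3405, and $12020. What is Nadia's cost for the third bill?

$1225.20

Bill 1, $3194: deductible takes $600, $2594 remains; coinsurance $2594 × 20% = $518.80. Cost to traveler: $1118.80. OOP to date $1118.80.
Bill 2, $3405: deductible met; 20% of $3405 = $681. Traveler owes $681 (running OOP $1799.80).
Bill 3, $12020: deductible met; 20% of $12020 = $2404. OOP would hit $4203.80 > $3025, so the cap limits the traveler to $3025 − $1799.80 = $1225.20.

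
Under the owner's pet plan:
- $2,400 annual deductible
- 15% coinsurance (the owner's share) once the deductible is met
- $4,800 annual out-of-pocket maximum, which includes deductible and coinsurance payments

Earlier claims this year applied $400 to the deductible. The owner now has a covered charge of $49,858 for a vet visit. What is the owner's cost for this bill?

Deductible still to meet: $2,400 − $400 = $2,000.
After the $2,000 deductible portion, $49,858 − $2,000 = $47,858 is subject to coinsurance.
Coinsurance: $47,858 × 15% = $7,178.70.
That puts the owner's cost at $2,000 + $7,178.70 = $9,178.70 before any cap.
Year-to-date out-of-pocket would reach $400 + $9,178.70 = $9,578.70, above the $4,800 maximum, so the owner pays only $4,800 − $400 = $4,400.

$4,400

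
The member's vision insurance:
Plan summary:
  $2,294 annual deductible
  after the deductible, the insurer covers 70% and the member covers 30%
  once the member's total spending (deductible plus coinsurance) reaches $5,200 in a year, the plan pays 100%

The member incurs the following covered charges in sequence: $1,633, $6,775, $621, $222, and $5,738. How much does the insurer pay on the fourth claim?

$155.40

Claim 1 ($1,633): fully absorbed by the deductible. Cost to member: $1,633. OOP to date $1,633. Insurer: $1,633 − $1,633 = $0.
Claim 2 ($6,775): $661 to deductible, leaving $6,114; coinsurance $6,114 × 30% = $1,834.20. Member pays $2,495.20; OOP now $4,128.20. Plan pays $6,775 − $2,495.20 = $4,279.80.
Claim 3 ($621): deductible already satisfied, so member's share is 30% × $621 = $186.30. Member pays $186.30; OOP now $4,314.50. Plan pays $621 − $186.30 = $434.70.
Claim 4 ($222): deductible met; 30% of $222 = $66.60. Cost to member: $66.60. OOP to date $4,381.10. Plan pays $222 − $66.60 = $155.40.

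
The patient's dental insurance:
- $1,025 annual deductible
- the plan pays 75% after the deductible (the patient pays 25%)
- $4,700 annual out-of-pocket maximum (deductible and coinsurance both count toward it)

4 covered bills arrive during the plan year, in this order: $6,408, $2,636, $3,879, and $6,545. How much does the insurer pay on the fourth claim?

$5,844.50

Claim 1 — $6,408: $1,025 finishes the deductible; $5,383 goes to coinsurance; coinsurance $5,383 × 25% = $1,345.75. Patient owes $2,370.75 (running OOP $2,370.75). Insurer: $6,408 − $2,370.75 = $4,037.25.
Claim 2 — $2,636: deductible met; 25% of $2,636 = $659. Patient owes $659 (running OOP $3,029.75). Plan pays $2,636 − $659 = $1,977.
Claim 3 — $3,879: 25% coinsurance on $3,879 = $969.75. Patient pays $969.75; OOP now $3,999.50. Plan pays $3,879 − $969.75 = $2,909.25.
Claim 4 — $6,545: deductible met; 25% of $6,545 = $1,636.25. Adding that to $3,999.50 gives $5,635.75, past the $4,700 cap; patient pays only $4,700 − $3,999.50 = $700.50. Insurer: $6,545 − $700.50 = $5,844.50.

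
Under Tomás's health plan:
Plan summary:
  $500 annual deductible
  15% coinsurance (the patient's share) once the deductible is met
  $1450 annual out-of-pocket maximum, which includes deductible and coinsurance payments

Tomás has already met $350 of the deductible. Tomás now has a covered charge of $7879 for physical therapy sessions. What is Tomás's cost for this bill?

$1100

$350 of the $500 deductible is already met, leaving $150.
The remaining $7729 (= $7879 − $150) moves to coinsurance.
Coinsurance: $7729 × 15% = $1159.35.
Patient responsibility before any cap: $150 + $1159.35 = $1309.35.
That would bring total out-of-pocket to $1659.35, past the $1450 cap. The patient is capped at $1450 − $350 = $1100 on this claim.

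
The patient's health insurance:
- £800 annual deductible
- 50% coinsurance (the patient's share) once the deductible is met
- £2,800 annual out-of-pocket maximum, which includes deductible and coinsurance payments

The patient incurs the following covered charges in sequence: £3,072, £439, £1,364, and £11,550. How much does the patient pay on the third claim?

£644.50

#1 (£3,072): £800 finishes the deductible; £2,272 goes to coinsurance; patient's 50% is £1,136. Cost to patient: £1,936. OOP to date £1,936.
#2 (£439): deductible met; 50% of £439 = £219.50. Patient owes £219.50 (running OOP £2,155.50).
#3 (£1,364): deductible already satisfied, so patient's share is 50% × £1,364 = £682. OOP would hit £2,837.50 > £2,800, so the cap limits the patient to £2,800 − £2,155.50 = £644.50.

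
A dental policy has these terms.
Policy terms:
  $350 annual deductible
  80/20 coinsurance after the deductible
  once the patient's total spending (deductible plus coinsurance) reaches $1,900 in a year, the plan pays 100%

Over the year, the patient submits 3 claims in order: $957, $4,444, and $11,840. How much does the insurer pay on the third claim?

Bill 1, $957: deductible takes $350, $607 remains; coinsurance $607 × 20% = $121.40. Patient pays $471.40; OOP now $471.40. Insurer: $957 − $471.40 = $485.60.
Bill 2, $4,444: 20% coinsurance on $4,444 = $888.80. Patient owes $888.80 (running OOP $1,360.20). Plan pays $4,444 − $888.80 = $3,555.20.
Bill 3, $11,840: 20% coinsurance on $11,840 = $2,368. Adding that to $1,360.20 gives $3,728.20, past the $1,900 cap; patient pays only $1,900 − $1,360.20 = $539.80. Insurer: $11,840 − $539.80 = $11,300.20.

$11,300.20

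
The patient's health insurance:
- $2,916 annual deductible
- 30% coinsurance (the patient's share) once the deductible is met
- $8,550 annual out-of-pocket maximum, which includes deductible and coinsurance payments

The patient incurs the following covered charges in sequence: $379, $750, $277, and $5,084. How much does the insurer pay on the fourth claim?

$2,501.80

#1 ($379): entire amount goes to the deductible. Patient owes $379 (running OOP $379). Insurer: $379 − $379 = $0.
#2 ($750): entire amount goes to the deductible. Patient owes $750 (running OOP $1,129). Plan pays $750 − $750 = $0.
#3 ($277): entire amount goes to the deductible. Cost to patient: $277. OOP to date $1,406. Insurer: $277 − $277 = $0.
#4 ($5,084): $1,510 finishes the deductible; $3,574 goes to coinsurance; 30% of $3,574 = $1,072.20. Cost to patient: $2,582.20. OOP to date $3,988.20. Plan pays $5,084 − $2,582.20 = $2,501.80.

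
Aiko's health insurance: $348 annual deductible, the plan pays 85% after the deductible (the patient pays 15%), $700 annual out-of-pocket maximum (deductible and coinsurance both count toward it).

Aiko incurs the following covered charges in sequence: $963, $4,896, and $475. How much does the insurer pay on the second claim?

$4,636.25

Claim 1 ($963): $348 finishes the deductible; $615 goes to coinsurance; coinsurance $615 × 15% = $92.25. Patient pays $440.25; OOP now $440.25. Insurer: $963 − $440.25 = $522.75.
Claim 2 ($4,896): deductible already satisfied, so patient's share is 15% × $4,896 = $734.40. That would push OOP to $1,174.65, over the $700 cap, so patient pays $700 − $440.25 = $259.75. Insurer: $4,896 − $259.75 = $4,636.25.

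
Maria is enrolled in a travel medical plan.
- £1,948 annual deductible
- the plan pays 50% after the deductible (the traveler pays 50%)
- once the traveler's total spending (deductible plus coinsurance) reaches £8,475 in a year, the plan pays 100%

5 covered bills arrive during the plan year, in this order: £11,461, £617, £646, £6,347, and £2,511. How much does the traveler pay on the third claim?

£323

#1 (£11,461): £1,948 finishes the deductible; £9,513 goes to coinsurance; traveler's 50% is £4,756.50. Cost to traveler: £6,704.50. OOP to date £6,704.50.
#2 (£617): deductible met; 50% of £617 = £308.50. Cost to traveler: £308.50. OOP to date £7,013.
#3 (£646): deductible already satisfied, so traveler's share is 50% × £646 = £323. Cost to traveler: £323. OOP to date £7,336.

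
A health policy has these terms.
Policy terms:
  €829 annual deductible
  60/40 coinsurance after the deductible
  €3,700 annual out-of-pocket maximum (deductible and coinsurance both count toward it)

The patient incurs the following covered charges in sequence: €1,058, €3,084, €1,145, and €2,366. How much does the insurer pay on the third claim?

#1 (€1,058): deductible takes €829, €229 remains; coinsurance €229 × 40% = €91.60. Patient pays €920.60; OOP now €920.60. Plan pays €1,058 − €920.60 = €137.40.
#2 (€3,084): 40% coinsurance on €3,084 = €1,233.60. Patient pays €1,233.60; OOP now €2,154.20. Insurer: €3,084 − €1,233.60 = €1,850.40.
#3 (€1,145): deductible met; 40% of €1,145 = €458. Cost to patient: €458. OOP to date €2,612.20. Plan pays €1,145 − €458 = €687.

€687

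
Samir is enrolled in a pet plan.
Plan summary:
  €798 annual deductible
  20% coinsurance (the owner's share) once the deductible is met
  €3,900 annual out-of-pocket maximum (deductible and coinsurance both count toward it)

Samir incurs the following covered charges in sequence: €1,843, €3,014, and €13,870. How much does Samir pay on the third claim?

€2,290.20

Claim 1 (€1,843): €798 to deductible, leaving €1,045; 20% of €1,045 = €209. Cost to owner: €1,007. OOP to date €1,007.
Claim 2 (€3,014): deductible already satisfied, so owner's share is 20% × €3,014 = €602.80. Cost to owner: €602.80. OOP to date €1,609.80.
Claim 3 (€13,870): deductible met; 20% of €13,870 = €2,774. OOP would hit €4,383.80 > €3,900, so the cap limits the owner to €3,900 − €1,609.80 = €2,290.20.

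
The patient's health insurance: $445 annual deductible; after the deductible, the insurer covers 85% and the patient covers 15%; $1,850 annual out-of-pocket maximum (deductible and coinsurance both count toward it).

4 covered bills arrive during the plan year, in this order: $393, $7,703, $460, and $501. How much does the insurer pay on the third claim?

$391

Claim 1 ($393): entire amount goes to the deductible. Patient owes $393 (running OOP $393). Plan pays $393 − $393 = $0.
Claim 2 ($7,703): $52 finishes the deductible; $7,651 goes to coinsurance; coinsurance $7,651 × 15% = $1,147.65. Patient owes $1,199.65 (running OOP $1,592.65). Plan pays $7,703 − $1,199.65 = $6,503.35.
Claim 3 ($460): 15% coinsurance on $460 = $69. Patient pays $69; OOP now $1,661.65. Plan pays $460 − $69 = $391.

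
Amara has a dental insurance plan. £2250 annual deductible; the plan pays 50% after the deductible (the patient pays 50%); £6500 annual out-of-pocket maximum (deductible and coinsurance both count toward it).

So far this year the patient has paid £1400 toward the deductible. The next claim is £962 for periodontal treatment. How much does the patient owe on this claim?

£906

Remaining deductible: £2250 − £1400 = £850.
The remaining £112 (= £962 − £850) moves to coinsurance.
Coinsurance: £112 × 50% = £56.
That puts the patient's cost at £850 + £56 = £906 before any cap.
Year-to-date out-of-pocket becomes £1400 + £906 = £2306, still under the £6500 maximum, so no cap applies.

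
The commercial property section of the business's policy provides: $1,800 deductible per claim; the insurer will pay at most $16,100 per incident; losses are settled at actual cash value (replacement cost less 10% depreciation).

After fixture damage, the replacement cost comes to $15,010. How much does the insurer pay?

Actual cash value after 10% depreciation: $15,010 × 90% = $13,509.
After the deductible, $13,509 − $1,800 = $11,709 remains.
$11,709 ≤ $16,100, so the limit doesn't bind; insurer pays $11,709.

$11,709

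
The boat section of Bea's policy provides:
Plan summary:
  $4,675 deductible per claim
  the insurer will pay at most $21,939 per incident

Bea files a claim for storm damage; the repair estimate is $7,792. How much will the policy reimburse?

$3,117

Less the $4,675 deductible: $7,792 − $4,675 = $3,117.
$3,117 is within the $21,939 limit, so the insurer pays $3,117.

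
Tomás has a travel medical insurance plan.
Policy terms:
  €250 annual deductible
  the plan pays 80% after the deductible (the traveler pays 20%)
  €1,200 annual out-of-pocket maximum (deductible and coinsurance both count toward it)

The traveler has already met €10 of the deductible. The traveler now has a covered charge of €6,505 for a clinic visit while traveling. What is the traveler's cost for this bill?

Deductible still to meet: €250 − €10 = €240.
After the €240 deductible portion, €6,505 − €240 = €6,265 is subject to coinsurance.
Traveler's 20% share of €6,265 is €1,253.
Traveler responsibility before any cap: €240 + €1,253 = €1,493.
Year-to-date out-of-pocket would reach €10 + €1,493 = €1,503, above the €1,200 maximum, so the traveler pays only €1,200 − €10 = €1,190.

€1,190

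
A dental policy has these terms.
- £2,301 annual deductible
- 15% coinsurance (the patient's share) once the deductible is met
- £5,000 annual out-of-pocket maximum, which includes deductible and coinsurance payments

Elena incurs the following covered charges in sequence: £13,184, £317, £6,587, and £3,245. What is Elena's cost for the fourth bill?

£30.95

Bill 1, £13,184: deductible takes £2,301, £10,883 remains; coinsurance £10,883 × 15% = £1,632.45. Patient owes £3,933.45 (running OOP £3,933.45).
Bill 2, £317: 15% coinsurance on £317 = £47.55. Patient pays £47.55; OOP now £3,981.
Bill 3, £6,587: 15% coinsurance on £6,587 = £988.05. Cost to patient: £988.05. OOP to date £4,969.05.
Bill 4, £3,245: deductible already satisfied, so patient's share is 15% × £3,245 = £486.75. Adding that to £4,969.05 gives £5,455.80, past the £5,000 cap; patient pays only £5,000 − £4,969.05 = £30.95.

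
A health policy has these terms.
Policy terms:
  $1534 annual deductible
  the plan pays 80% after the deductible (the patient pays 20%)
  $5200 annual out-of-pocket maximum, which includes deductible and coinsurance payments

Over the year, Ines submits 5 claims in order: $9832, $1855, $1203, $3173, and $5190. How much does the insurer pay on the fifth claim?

$4429.80

Claim 1 ($9832): deductible takes $1534, $8298 remains; coinsurance $8298 × 20% = $1659.60. Patient owes $3193.60 (running OOP $3193.60). Plan pays $9832 − $3193.60 = $6638.40.
Claim 2 ($1855): 20% coinsurance on $1855 = $371. Patient pays $371; OOP now $3564.60. Plan pays $1855 − $371 = $1484.
Claim 3 ($1203): deductible already satisfied, so patient's share is 20% × $1203 = $240.60. Patient owes $240.60 (running OOP $3805.20). Insurer: $1203 − $240.60 = $962.40.
Claim 4 ($3173): deductible met; 20% of $3173 = $634.60. Patient pays $634.60; OOP now $4439.80. Plan pays $3173 − $634.60 = $2538.40.
Claim 5 ($5190): 20% coinsurance on $5190 = $1038. OOP would hit $5477.80 > $5200, so the cap limits the patient to $5200 − $4439.80 = $760.20. Plan pays $5190 − $760.20 = $4429.80.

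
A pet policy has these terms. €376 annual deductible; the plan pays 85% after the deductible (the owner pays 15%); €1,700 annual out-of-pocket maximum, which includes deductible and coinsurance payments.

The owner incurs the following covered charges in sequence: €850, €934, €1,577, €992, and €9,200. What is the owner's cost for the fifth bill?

€727.45

Bill 1, €850: €376 to deductible, leaving €474; owner's 15% is €71.10. Owner pays €447.10; OOP now €447.10.
Bill 2, €934: deductible met; 15% of €934 = €140.10. Owner pays €140.10; OOP now €587.20.
Bill 3, €1,577: deductible already satisfied, so owner's share is 15% × €1,577 = €236.55. Cost to owner: €236.55. OOP to date €823.75.
Bill 4, €992: deductible met; 15% of €992 = €148.80. Owner owes €148.80 (running OOP €972.55).
Bill 5, €9,200: deductible already satisfied, so owner's share is 15% × €9,200 = €1,380. Adding that to €972.55 gives €2,352.55, past the €1,700 cap; owner pays only €1,700 − €972.55 = €727.45.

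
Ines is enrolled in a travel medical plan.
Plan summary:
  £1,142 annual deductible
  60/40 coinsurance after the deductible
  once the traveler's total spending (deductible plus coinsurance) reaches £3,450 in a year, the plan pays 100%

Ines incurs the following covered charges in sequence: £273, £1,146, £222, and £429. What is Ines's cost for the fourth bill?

Claim 1 (£273): all of it applies to the deductible. Traveler owes £273 (running OOP £273).
Claim 2 (£1,146): £869 to deductible, leaving £277; coinsurance £277 × 40% = £110.80. Cost to traveler: £979.80. OOP to date £1,252.80.
Claim 3 (£222): deductible met; 40% of £222 = £88.80. Traveler owes £88.80 (running OOP £1,341.60).
Claim 4 (£429): 40% coinsurance on £429 = £171.60. Traveler pays £171.60; OOP now £1,513.20.

£171.60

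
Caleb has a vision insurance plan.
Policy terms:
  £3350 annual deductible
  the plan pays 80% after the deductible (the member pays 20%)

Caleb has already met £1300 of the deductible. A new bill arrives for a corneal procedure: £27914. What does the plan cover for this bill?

Deductible still to meet: £3350 − £1300 = £2050.
That leaves £27914 − £2050 = £25864 for coinsurance.
Coinsurance: £25864 × 20% = £5172.80.
So the member owes £2050 + £5172.80 = £7222.80.
The insurer covers the remainder: £27914 − £7222.80 = £20691.20.

£20691.20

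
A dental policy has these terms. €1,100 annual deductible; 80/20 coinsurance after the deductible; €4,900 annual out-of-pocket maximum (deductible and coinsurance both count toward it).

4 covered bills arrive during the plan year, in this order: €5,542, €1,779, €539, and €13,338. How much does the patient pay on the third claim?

Claim 1 — €5,542: deductible takes €1,100, €4,442 remains; 20% of €4,442 = €888.40. Patient pays €1,988.40; OOP now €1,988.40.
Claim 2 — €1,779: 20% coinsurance on €1,779 = €355.80. Cost to patient: €355.80. OOP to date €2,344.20.
Claim 3 — €539: deductible met; 20% of €539 = €107.80. Patient owes €107.80 (running OOP €2,452).

€107.80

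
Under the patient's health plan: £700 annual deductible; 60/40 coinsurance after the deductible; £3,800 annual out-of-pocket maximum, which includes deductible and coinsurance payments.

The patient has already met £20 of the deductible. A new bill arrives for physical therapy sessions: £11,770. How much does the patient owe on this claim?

£3,780

£20 of the £700 deductible is already met, leaving £680.
After the £680 deductible portion, £11,770 − £680 = £11,090 is subject to coinsurance.
Coinsurance: £11,090 × 40% = £4,436.
So the patient owes £680 + £4,436 = £5,116 before any cap.
That would bring total out-of-pocket to £5,136, past the £3,800 cap. The patient is capped at £3,800 − £20 = £3,780 on this claim.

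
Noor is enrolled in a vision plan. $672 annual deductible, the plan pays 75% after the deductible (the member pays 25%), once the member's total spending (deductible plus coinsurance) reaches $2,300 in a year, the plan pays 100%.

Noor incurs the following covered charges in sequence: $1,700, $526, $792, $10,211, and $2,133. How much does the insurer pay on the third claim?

Bill 1, $1,700: $672 to deductible, leaving $1,028; member's 25% is $257. Member owes $929 (running OOP $929). Plan pays $1,700 − $929 = $771.
Bill 2, $526: deductible met; 25% of $526 = $131.50. Member pays $131.50; OOP now $1,060.50. Plan pays $526 − $131.50 = $394.50.
Bill 3, $792: 25% coinsurance on $792 = $198. Cost to member: $198. OOP to date $1,258.50. Insurer: $792 − $198 = $594.

$594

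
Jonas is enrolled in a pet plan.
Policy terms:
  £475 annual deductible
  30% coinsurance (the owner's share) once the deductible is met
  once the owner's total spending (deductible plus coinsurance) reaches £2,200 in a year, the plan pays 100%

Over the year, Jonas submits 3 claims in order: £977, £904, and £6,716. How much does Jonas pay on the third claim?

#1 (£977): £475 to deductible, leaving £502; coinsurance £502 × 30% = £150.60. Owner owes £625.60 (running OOP £625.60).
#2 (£904): 30% coinsurance on £904 = £271.20. Owner owes £271.20 (running OOP £896.80).
#3 (£6,716): deductible met; 30% of £6,716 = £2,014.80. That would push OOP to £2,911.60, over the £2,200 cap, so owner pays £2,200 − £896.80 = £1,303.20.

£1,303.20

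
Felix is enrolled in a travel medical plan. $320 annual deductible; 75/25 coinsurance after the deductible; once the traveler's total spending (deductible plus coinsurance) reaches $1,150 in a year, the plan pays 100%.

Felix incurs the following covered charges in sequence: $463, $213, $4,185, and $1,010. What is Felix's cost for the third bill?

Claim 1 ($463): $320 finishes the deductible; $143 goes to coinsurance; coinsurance $143 × 25% = $35.75. Cost to traveler: $355.75. OOP to date $355.75.
Claim 2 ($213): 25% coinsurance on $213 = $53.25. Cost to traveler: $53.25. OOP to date $409.
Claim 3 ($4,185): deductible already satisfied, so traveler's share is 25% × $4,185 = $1,046.25. OOP would hit $1,455.25 > $1,150, so the cap limits the traveler to $1,150 − $409 = $741.

$741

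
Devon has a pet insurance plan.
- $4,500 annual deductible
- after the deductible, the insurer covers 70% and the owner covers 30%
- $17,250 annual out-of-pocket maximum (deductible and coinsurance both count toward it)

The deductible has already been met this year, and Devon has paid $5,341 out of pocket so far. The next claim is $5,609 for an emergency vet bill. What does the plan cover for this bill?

$3,926.30

With the deductible met, the entire $5,609 is subject to coinsurance.
Owner's 30% share of $5,609 is $1,682.70.
Total out-of-pocket so far would be $5,341 + $1,682.70 = $7,023.70, below the $17,250 cap — no reduction.
The plan picks up $5,609 − $1,682.70 = $3,926.30.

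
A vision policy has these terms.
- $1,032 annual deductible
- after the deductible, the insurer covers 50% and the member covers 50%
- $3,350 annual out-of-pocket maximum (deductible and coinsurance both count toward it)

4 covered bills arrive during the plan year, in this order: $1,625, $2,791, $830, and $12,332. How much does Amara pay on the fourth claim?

Claim 1 ($1,625): $1,032 to deductible, leaving $593; member's 50% is $296.50. Member owes $1,328.50 (running OOP $1,328.50).
Claim 2 ($2,791): 50% coinsurance on $2,791 = $1,395.50. Member pays $1,395.50; OOP now $2,724.
Claim 3 ($830): deductible met; 50% of $830 = $415. Member owes $415 (running OOP $3,139).
Claim 4 ($12,332): deductible met; 50% of $12,332 = $6,166. That would push OOP to $9,305, over the $3,350 cap, so member pays $3,350 − $3,139 = $211.

$211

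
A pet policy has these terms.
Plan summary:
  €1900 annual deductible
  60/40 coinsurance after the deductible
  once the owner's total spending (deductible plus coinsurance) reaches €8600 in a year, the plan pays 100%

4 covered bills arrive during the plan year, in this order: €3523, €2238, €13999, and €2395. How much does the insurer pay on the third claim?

Claim 1 — €3523: €1900 to deductible, leaving €1623; owner's 40% is €649.20. Cost to owner: €2549.20. OOP to date €2549.20. Plan pays €3523 − €2549.20 = €973.80.
Claim 2 — €2238: deductible already satisfied, so owner's share is 40% × €2238 = €895.20. Owner pays €895.20; OOP now €3444.40. Insurer: €2238 − €895.20 = €1342.80.
Claim 3 — €13999: deductible already satisfied, so owner's share is 40% × €13999 = €5599.60. That would push OOP to €9044, over the €8600 cap, so owner pays €8600 − €3444.40 = €5155.60. Insurer: €13999 − €5155.60 = €8843.40.

€8843.40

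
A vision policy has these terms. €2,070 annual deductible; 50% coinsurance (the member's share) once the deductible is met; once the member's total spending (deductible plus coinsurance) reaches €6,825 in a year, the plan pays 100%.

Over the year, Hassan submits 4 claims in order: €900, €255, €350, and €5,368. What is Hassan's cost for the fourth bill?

#1 (€900): fully absorbed by the deductible. Member owes €900 (running OOP €900).
#2 (€255): all of it applies to the deductible. Member pays €255; OOP now €1,155.
#3 (€350): entire amount goes to the deductible. Member pays €350; OOP now €1,505.
#4 (€5,368): €565 finishes the deductible; €4,803 goes to coinsurance; coinsurance €4,803 × 50% = €2,401.50. Cost to member: €2,966.50. OOP to date €4,471.50.

€2,966.50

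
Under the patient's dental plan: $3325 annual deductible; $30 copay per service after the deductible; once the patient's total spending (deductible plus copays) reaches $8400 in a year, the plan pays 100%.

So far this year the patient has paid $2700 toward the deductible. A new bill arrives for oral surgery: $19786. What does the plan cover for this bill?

$2700 of the $3325 deductible is already met, leaving $625.
The remaining $19161 (= $19786 − $625) moves to the copay.
Copay on this service: $30.
Patient responsibility before any cap: $625 + $30 = $655.
Year-to-date out-of-pocket becomes $2700 + $655 = $3355, still under the $8400 maximum, so no cap applies.
Insurer pays the balance: $19786 − $655 = $19131.

$19131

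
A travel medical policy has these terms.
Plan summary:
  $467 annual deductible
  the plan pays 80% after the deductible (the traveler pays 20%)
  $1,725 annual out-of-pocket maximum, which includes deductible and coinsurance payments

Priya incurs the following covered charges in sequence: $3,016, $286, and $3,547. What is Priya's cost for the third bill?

$691

Claim 1 ($3,016): $467 to deductible, leaving $2,549; coinsurance $2,549 × 20% = $509.80. Traveler pays $976.80; OOP now $976.80.
Claim 2 ($286): deductible met; 20% of $286 = $57.20. Cost to traveler: $57.20. OOP to date $1,034.
Claim 3 ($3,547): 20% coinsurance on $3,547 = $709.40. Adding that to $1,034 gives $1,743.40, past the $1,725 cap; traveler pays only $1,725 − $1,034 = $691.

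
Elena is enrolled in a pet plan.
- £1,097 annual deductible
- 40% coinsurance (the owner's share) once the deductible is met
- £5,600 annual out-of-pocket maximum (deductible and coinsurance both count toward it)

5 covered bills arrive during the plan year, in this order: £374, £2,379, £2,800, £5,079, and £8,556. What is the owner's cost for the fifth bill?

£689

#1 (£374): all of it applies to the deductible. Owner owes £374 (running OOP £374).
#2 (£2,379): deductible takes £723, £1,656 remains; owner's 40% is £662.40. Owner pays £1,385.40; OOP now £1,759.40.
#3 (£2,800): deductible met; 40% of £2,800 = £1,120. Owner owes £1,120 (running OOP £2,879.40).
#4 (£5,079): deductible already satisfied, so owner's share is 40% × £5,079 = £2,031.60. Owner pays £2,031.60; OOP now £4,911.
#5 (£8,556): deductible already satisfied, so owner's share is 40% × £8,556 = £3,422.40. That would push OOP to £8,333.40, over the £5,600 cap, so owner pays £5,600 − £4,911 = £689.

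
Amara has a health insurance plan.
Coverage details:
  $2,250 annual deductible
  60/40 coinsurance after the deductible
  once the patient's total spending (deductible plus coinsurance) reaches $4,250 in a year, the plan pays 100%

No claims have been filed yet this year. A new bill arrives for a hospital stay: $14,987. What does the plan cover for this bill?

Deductible not yet touched, so the first $2,250 of the bill goes to the deductible.
That leaves $14,987 − $2,250 = $12,737 for coinsurance.
Patient's 40% share of $12,737 is $5,094.80.
Patient responsibility before any cap: $2,250 + $5,094.80 = $7,344.80.
Adding $7,344.80 to the $0 already spent would give $7,344.80, which exceeds the $4,250 cap; the patient pays just $4,250 − $0 = $4,250.
The plan picks up $14,987 − $4,250 = $10,737.

$10,737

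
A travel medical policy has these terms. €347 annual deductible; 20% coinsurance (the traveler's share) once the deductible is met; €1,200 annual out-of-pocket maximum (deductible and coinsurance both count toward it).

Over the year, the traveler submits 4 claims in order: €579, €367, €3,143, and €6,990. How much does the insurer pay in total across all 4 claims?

Bill 1, €579: €347 finishes the deductible; €232 goes to coinsurance; coinsurance €232 × 20% = €46.40. Cost to traveler: €393.40. OOP to date €393.40. Insurer: €579 − €393.40 = €185.60.
Bill 2, €367: deductible already satisfied, so traveler's share is 20% × €367 = €73.40. Traveler pays €73.40; OOP now €466.80. Insurer: €367 − €73.40 = €293.60.
Bill 3, €3,143: deductible met; 20% of €3,143 = €628.60. Cost to traveler: €628.60. OOP to date €1,095.40. Plan pays €3,143 − €628.60 = €2,514.40.
Bill 4, €6,990: deductible met; 20% of €6,990 = €1,398. OOP would hit €2,493.40 > €1,200, so the cap limits the traveler to €1,200 − €1,095.40 = €104.60. Insurer: €6,990 − €104.60 = €6,885.40.
Insurer total: €185.60 + €293.60 + €2,514.40 + €6,885.40 = €9,879.

€9,879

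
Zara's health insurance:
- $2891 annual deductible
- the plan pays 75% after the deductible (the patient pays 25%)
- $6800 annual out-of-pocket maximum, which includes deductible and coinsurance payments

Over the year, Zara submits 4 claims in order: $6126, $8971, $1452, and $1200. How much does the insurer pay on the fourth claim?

$900

Claim 1 — $6126: deductible takes $2891, $3235 remains; patient's 25% is $808.75. Cost to patient: $3699.75. OOP to date $3699.75. Plan pays $6126 − $3699.75 = $2426.25.
Claim 2 — $8971: deductible already satisfied, so patient's share is 25% × $8971 = $2242.75. Patient owes $2242.75 (running OOP $5942.50). Plan pays $8971 − $2242.75 = $6728.25.
Claim 3 — $1452: deductible met; 25% of $1452 = $363. Cost to patient: $363. OOP to date $6305.50. Plan pays $1452 − $363 = $1089.
Claim 4 — $1200: deductible met; 25% of $1200 = $300. Patient owes $300 (running OOP $6605.50). Plan pays $1200 − $300 = $900.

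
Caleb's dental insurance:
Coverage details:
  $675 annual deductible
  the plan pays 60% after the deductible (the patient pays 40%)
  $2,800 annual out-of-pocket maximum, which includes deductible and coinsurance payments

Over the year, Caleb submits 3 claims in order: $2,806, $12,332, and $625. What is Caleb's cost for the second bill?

#1 ($2,806): $675 to deductible, leaving $2,131; coinsurance $2,131 × 40% = $852.40. Cost to patient: $1,527.40. OOP to date $1,527.40.
#2 ($12,332): 40% coinsurance on $12,332 = $4,932.80. Adding that to $1,527.40 gives $6,460.20, past the $2,800 cap; patient pays only $2,800 − $1,527.40 = $1,272.60.

$1,272.60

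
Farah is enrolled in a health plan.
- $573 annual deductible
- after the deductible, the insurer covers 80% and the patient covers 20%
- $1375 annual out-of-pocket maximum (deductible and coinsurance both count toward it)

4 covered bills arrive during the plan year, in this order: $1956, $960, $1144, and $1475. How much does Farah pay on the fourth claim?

$104.60

Claim 1 — $1956: deductible takes $573, $1383 remains; 20% of $1383 = $276.60. Cost to patient: $849.60. OOP to date $849.60.
Claim 2 — $960: 20% coinsurance on $960 = $192. Cost to patient: $192. OOP to date $1041.60.
Claim 3 — $1144: deductible met; 20% of $1144 = $228.80. Patient pays $228.80; OOP now $1270.40.
Claim 4 — $1475: 20% coinsurance on $1475 = $295. OOP would hit $1565.40 > $1375, so the cap limits the patient to $1375 − $1270.40 = $104.60.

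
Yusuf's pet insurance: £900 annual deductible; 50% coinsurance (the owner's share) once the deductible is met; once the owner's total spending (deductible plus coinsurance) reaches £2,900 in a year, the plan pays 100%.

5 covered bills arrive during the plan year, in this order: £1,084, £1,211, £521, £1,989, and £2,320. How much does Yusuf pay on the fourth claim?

£994.50

Bill 1, £1,084: £900 finishes the deductible; £184 goes to coinsurance; owner's 50% is £92. Owner owes £992 (running OOP £992).
Bill 2, £1,211: deductible met; 50% of £1,211 = £605.50. Owner owes £605.50 (running OOP £1,597.50).
Bill 3, £521: deductible met; 50% of £521 = £260.50. Owner pays £260.50; OOP now £1,858.
Bill 4, £1,989: 50% coinsurance on £1,989 = £994.50. Cost to owner: £994.50. OOP to date £2,852.50.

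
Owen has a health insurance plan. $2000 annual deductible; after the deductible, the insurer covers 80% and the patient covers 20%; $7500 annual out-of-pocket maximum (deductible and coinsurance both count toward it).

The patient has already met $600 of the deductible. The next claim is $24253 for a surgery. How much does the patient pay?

$5970.60

$600 of the $2000 deductible is already met, leaving $1400.
That leaves $24253 − $1400 = $22853 for coinsurance.
20% of $22853 = $4570.60 falls to the patient.
So the patient owes $1400 + $4570.60 = $5970.60 before any cap.
Total out-of-pocket so far would be $600 + $5970.60 = $6570.60, below the $7500 cap — no reduction.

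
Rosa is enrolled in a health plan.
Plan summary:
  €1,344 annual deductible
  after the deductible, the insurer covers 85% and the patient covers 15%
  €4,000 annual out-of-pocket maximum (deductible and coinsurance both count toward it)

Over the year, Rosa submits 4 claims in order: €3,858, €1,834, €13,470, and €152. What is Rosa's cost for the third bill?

€2,003.80

Bill 1, €3,858: €1,344 to deductible, leaving €2,514; 15% of €2,514 = €377.10. Patient owes €1,721.10 (running OOP €1,721.10).
Bill 2, €1,834: deductible already satisfied, so patient's share is 15% × €1,834 = €275.10. Patient pays €275.10; OOP now €1,996.20.
Bill 3, €13,470: deductible met; 15% of €13,470 = €2,020.50. OOP would hit €4,016.70 > €4,000, so the cap limits the patient to €4,000 − €1,996.20 = €2,003.80.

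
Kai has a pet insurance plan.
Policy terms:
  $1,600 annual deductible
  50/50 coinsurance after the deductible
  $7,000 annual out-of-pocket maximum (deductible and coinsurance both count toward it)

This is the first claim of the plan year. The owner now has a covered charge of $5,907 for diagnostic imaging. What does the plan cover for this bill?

$2,153.50

Deductible not yet touched, so the first $1,600 of the bill goes to the deductible.
That leaves $5,907 − $1,600 = $4,307 for coinsurance.
Coinsurance: $4,307 × 50% = $2,153.50.
So the owner owes $1,600 + $2,153.50 = $3,753.50 before any cap.
Cumulative spending $0 + $3,753.50 = $3,753.50 stays under the $7,000 maximum.
The insurer covers the remainder: $5,907 − $3,753.50 = $2,153.50.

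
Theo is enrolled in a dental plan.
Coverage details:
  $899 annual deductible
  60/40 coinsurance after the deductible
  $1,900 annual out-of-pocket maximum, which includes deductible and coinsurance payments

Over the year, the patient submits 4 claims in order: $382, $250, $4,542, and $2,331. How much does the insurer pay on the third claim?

$3,274

Bill 1, $382: entire amount goes to the deductible. Patient owes $382 (running OOP $382). Plan pays $382 − $382 = $0.
Bill 2, $250: fully absorbed by the deductible. Patient pays $250; OOP now $632. Plan pays $250 − $250 = $0.
Bill 3, $4,542: $267 finishes the deductible; $4,275 goes to coinsurance; coinsurance $4,275 × 40% = $1,710. Claim cost before the cap: $267 + $1,710 = $1,977. Adding that to $632 gives $2,609, past the $1,900 cap; patient pays only $1,900 − $632 = $1,268. Plan pays $4,542 − $1,268 = $3,274.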